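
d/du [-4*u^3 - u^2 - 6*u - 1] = -12*u^2 - 2*u - 6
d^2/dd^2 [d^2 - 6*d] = 2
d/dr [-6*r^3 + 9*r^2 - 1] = 18*r*(1 - r)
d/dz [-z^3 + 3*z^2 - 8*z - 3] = -3*z^2 + 6*z - 8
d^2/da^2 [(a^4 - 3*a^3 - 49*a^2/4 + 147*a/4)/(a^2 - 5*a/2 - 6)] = 2*(8*a^6 - 60*a^5 + 6*a^4 + 715*a^3 - 1116*a^2 + 2700*a - 7938)/(8*a^6 - 60*a^5 + 6*a^4 + 595*a^3 - 36*a^2 - 2160*a - 1728)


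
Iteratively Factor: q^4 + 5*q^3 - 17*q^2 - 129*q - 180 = (q + 4)*(q^3 + q^2 - 21*q - 45) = (q - 5)*(q + 4)*(q^2 + 6*q + 9) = (q - 5)*(q + 3)*(q + 4)*(q + 3)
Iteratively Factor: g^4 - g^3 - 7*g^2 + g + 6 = (g - 3)*(g^3 + 2*g^2 - g - 2) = (g - 3)*(g + 1)*(g^2 + g - 2) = (g - 3)*(g - 1)*(g + 1)*(g + 2)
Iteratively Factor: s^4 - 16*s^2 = (s - 4)*(s^3 + 4*s^2) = s*(s - 4)*(s^2 + 4*s) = s*(s - 4)*(s + 4)*(s)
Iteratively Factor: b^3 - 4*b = (b)*(b^2 - 4) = b*(b + 2)*(b - 2)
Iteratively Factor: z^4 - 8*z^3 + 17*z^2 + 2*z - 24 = (z - 2)*(z^3 - 6*z^2 + 5*z + 12) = (z - 3)*(z - 2)*(z^2 - 3*z - 4) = (z - 3)*(z - 2)*(z + 1)*(z - 4)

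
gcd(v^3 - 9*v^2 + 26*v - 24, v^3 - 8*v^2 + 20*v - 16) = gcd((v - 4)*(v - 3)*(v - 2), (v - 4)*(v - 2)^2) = v^2 - 6*v + 8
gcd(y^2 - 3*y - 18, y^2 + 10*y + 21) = y + 3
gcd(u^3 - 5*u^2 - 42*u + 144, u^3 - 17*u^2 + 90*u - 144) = u^2 - 11*u + 24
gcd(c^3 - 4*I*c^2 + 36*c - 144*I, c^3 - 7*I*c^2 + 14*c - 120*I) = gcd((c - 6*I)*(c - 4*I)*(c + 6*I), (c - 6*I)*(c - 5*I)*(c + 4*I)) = c - 6*I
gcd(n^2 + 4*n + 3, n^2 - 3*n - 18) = n + 3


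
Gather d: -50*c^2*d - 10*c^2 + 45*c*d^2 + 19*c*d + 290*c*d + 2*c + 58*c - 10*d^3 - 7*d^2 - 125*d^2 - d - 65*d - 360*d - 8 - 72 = -10*c^2 + 60*c - 10*d^3 + d^2*(45*c - 132) + d*(-50*c^2 + 309*c - 426) - 80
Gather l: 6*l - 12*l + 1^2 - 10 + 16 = 7 - 6*l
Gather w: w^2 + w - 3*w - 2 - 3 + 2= w^2 - 2*w - 3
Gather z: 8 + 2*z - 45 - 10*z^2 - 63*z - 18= -10*z^2 - 61*z - 55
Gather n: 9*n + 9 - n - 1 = 8*n + 8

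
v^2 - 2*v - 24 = (v - 6)*(v + 4)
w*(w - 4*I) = w^2 - 4*I*w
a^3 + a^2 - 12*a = a*(a - 3)*(a + 4)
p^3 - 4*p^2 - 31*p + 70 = (p - 7)*(p - 2)*(p + 5)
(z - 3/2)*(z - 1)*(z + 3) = z^3 + z^2/2 - 6*z + 9/2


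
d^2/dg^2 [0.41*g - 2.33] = 0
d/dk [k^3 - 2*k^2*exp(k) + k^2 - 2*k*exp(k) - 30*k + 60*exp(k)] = -2*k^2*exp(k) + 3*k^2 - 6*k*exp(k) + 2*k + 58*exp(k) - 30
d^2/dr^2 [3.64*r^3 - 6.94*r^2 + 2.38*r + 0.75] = 21.84*r - 13.88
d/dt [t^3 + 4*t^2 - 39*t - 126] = 3*t^2 + 8*t - 39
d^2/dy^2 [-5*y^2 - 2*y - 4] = -10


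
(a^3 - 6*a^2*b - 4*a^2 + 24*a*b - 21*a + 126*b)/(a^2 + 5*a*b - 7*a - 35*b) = (a^2 - 6*a*b + 3*a - 18*b)/(a + 5*b)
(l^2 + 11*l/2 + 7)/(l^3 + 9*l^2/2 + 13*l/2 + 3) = (2*l + 7)/(2*l^2 + 5*l + 3)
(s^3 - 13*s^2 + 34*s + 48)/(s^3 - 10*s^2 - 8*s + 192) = (s + 1)/(s + 4)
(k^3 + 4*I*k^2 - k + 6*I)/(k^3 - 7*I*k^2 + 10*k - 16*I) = (k + 3*I)/(k - 8*I)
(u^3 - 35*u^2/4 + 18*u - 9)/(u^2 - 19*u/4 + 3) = (u^2 - 8*u + 12)/(u - 4)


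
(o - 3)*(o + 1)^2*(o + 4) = o^4 + 3*o^3 - 9*o^2 - 23*o - 12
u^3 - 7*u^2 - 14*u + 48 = (u - 8)*(u - 2)*(u + 3)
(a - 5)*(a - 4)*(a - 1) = a^3 - 10*a^2 + 29*a - 20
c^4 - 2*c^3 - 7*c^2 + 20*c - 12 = (c - 2)^2*(c - 1)*(c + 3)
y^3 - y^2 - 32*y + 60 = (y - 5)*(y - 2)*(y + 6)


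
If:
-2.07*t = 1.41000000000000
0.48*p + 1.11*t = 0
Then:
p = 1.58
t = -0.68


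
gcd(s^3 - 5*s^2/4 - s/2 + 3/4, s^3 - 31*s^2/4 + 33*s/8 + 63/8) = s + 3/4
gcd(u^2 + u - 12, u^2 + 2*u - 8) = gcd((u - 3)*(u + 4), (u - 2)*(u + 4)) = u + 4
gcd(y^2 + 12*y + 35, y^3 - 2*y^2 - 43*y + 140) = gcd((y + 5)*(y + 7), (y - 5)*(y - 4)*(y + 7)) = y + 7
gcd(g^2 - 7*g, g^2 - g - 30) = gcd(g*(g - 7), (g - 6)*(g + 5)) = 1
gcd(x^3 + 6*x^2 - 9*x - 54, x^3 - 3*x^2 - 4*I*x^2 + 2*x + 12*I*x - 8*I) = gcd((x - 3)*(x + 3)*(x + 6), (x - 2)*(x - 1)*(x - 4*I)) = 1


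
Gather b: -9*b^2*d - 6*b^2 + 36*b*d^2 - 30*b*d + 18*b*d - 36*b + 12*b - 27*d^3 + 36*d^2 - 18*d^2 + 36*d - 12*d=b^2*(-9*d - 6) + b*(36*d^2 - 12*d - 24) - 27*d^3 + 18*d^2 + 24*d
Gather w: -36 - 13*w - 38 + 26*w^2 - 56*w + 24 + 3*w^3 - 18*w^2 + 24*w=3*w^3 + 8*w^2 - 45*w - 50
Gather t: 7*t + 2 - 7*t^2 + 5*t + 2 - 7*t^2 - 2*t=-14*t^2 + 10*t + 4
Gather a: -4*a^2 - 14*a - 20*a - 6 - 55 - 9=-4*a^2 - 34*a - 70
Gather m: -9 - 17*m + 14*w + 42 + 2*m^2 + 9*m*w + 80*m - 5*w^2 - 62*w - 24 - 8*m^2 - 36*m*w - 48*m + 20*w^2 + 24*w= -6*m^2 + m*(15 - 27*w) + 15*w^2 - 24*w + 9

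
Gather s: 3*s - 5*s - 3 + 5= 2 - 2*s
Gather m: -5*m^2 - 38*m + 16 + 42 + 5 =-5*m^2 - 38*m + 63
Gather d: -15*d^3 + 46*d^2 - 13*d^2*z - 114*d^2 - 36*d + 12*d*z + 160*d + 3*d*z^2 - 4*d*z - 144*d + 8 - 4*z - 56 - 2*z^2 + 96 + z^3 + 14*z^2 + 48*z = -15*d^3 + d^2*(-13*z - 68) + d*(3*z^2 + 8*z - 20) + z^3 + 12*z^2 + 44*z + 48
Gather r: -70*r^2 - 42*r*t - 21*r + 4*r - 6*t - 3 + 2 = -70*r^2 + r*(-42*t - 17) - 6*t - 1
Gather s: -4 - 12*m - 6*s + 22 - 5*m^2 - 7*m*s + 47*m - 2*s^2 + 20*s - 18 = -5*m^2 + 35*m - 2*s^2 + s*(14 - 7*m)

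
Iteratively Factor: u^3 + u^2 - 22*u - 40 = (u + 4)*(u^2 - 3*u - 10) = (u - 5)*(u + 4)*(u + 2)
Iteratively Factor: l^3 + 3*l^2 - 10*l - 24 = (l + 4)*(l^2 - l - 6) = (l - 3)*(l + 4)*(l + 2)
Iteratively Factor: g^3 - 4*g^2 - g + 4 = (g + 1)*(g^2 - 5*g + 4) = (g - 1)*(g + 1)*(g - 4)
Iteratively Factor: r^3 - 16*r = (r + 4)*(r^2 - 4*r) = r*(r + 4)*(r - 4)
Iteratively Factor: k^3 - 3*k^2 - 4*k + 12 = (k + 2)*(k^2 - 5*k + 6) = (k - 2)*(k + 2)*(k - 3)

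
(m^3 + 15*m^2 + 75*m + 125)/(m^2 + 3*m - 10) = (m^2 + 10*m + 25)/(m - 2)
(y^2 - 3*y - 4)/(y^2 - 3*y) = (y^2 - 3*y - 4)/(y*(y - 3))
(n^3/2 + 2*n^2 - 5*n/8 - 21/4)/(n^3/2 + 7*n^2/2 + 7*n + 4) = (n^2 + 2*n - 21/4)/(n^2 + 5*n + 4)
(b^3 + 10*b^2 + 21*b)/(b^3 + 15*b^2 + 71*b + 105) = b/(b + 5)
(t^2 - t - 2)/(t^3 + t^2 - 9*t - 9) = (t - 2)/(t^2 - 9)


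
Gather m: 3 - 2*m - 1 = 2 - 2*m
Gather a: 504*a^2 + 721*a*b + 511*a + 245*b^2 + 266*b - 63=504*a^2 + a*(721*b + 511) + 245*b^2 + 266*b - 63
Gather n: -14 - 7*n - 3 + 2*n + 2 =-5*n - 15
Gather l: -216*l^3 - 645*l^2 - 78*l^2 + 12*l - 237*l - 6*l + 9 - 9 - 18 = -216*l^3 - 723*l^2 - 231*l - 18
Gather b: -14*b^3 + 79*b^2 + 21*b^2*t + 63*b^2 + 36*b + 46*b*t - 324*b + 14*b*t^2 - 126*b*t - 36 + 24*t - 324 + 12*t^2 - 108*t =-14*b^3 + b^2*(21*t + 142) + b*(14*t^2 - 80*t - 288) + 12*t^2 - 84*t - 360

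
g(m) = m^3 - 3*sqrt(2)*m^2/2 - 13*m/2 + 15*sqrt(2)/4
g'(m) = 3*m^2 - 3*sqrt(2)*m - 13/2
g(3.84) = 5.69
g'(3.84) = 21.45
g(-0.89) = 8.70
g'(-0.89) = -0.35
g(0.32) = 3.04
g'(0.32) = -7.55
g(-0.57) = 8.13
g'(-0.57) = -3.11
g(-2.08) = 0.65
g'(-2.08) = 15.30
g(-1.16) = 8.43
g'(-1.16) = 2.46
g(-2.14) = -0.30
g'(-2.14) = 16.32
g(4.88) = 39.28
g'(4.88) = 44.24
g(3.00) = -6.29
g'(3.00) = 7.77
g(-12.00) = -1950.17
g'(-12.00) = 476.41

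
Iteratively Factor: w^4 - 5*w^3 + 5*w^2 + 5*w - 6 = (w - 1)*(w^3 - 4*w^2 + w + 6) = (w - 1)*(w + 1)*(w^2 - 5*w + 6) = (w - 3)*(w - 1)*(w + 1)*(w - 2)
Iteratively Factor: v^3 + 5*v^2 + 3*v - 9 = (v - 1)*(v^2 + 6*v + 9) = (v - 1)*(v + 3)*(v + 3)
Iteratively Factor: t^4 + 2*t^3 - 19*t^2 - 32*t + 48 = (t - 1)*(t^3 + 3*t^2 - 16*t - 48) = (t - 4)*(t - 1)*(t^2 + 7*t + 12) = (t - 4)*(t - 1)*(t + 4)*(t + 3)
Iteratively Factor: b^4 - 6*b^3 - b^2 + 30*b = (b)*(b^3 - 6*b^2 - b + 30) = b*(b - 5)*(b^2 - b - 6) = b*(b - 5)*(b - 3)*(b + 2)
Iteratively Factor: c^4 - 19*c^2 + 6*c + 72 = (c + 4)*(c^3 - 4*c^2 - 3*c + 18) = (c + 2)*(c + 4)*(c^2 - 6*c + 9) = (c - 3)*(c + 2)*(c + 4)*(c - 3)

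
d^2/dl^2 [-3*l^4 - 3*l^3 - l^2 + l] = -36*l^2 - 18*l - 2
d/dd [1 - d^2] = -2*d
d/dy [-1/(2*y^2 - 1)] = 4*y/(2*y^2 - 1)^2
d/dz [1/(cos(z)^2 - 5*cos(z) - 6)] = (2*cos(z) - 5)*sin(z)/(sin(z)^2 + 5*cos(z) + 5)^2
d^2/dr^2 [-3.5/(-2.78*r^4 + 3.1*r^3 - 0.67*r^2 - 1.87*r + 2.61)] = ((-116.76*r^2 + 65.1*r - 4.69)*(2.78*r^4 - 3.1*r^3 + 0.67*r^2 + 1.87*r - 2.61) + 3.5*(11.12*r^3 - 9.3*r^2 + 1.34*r + 1.87)*(22.24*r^3 - 18.6*r^2 + 2.68*r + 3.74))/(2.78*r^4 - 3.1*r^3 + 0.67*r^2 + 1.87*r - 2.61)^3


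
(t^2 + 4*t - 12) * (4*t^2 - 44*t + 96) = 4*t^4 - 28*t^3 - 128*t^2 + 912*t - 1152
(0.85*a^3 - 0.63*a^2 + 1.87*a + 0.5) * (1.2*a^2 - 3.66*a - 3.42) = 1.02*a^5 - 3.867*a^4 + 1.6428*a^3 - 4.0896*a^2 - 8.2254*a - 1.71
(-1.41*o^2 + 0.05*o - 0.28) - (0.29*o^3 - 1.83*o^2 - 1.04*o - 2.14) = -0.29*o^3 + 0.42*o^2 + 1.09*o + 1.86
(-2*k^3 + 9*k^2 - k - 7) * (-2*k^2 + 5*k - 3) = 4*k^5 - 28*k^4 + 53*k^3 - 18*k^2 - 32*k + 21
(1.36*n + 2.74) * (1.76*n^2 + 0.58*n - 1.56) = 2.3936*n^3 + 5.6112*n^2 - 0.5324*n - 4.2744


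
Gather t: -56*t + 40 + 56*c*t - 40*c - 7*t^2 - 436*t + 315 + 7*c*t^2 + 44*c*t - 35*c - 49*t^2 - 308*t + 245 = -75*c + t^2*(7*c - 56) + t*(100*c - 800) + 600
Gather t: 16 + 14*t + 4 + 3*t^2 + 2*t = 3*t^2 + 16*t + 20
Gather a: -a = -a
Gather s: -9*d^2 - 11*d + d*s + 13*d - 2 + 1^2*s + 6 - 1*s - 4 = -9*d^2 + d*s + 2*d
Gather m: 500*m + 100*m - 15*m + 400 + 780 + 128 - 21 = 585*m + 1287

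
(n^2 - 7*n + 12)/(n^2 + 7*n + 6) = (n^2 - 7*n + 12)/(n^2 + 7*n + 6)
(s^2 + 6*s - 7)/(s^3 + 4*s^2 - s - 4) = (s + 7)/(s^2 + 5*s + 4)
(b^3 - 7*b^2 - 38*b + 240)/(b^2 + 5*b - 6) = (b^2 - 13*b + 40)/(b - 1)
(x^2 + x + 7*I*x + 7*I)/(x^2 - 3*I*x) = (x^2 + x + 7*I*x + 7*I)/(x*(x - 3*I))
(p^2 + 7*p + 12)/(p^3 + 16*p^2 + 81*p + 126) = (p + 4)/(p^2 + 13*p + 42)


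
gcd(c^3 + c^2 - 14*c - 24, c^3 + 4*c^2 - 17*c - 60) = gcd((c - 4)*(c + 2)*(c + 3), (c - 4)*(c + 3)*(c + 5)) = c^2 - c - 12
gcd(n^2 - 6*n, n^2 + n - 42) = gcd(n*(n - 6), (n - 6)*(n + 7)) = n - 6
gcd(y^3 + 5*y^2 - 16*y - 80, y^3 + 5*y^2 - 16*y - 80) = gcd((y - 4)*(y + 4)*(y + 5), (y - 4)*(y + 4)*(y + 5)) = y^3 + 5*y^2 - 16*y - 80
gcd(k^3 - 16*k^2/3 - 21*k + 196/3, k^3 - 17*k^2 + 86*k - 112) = k - 7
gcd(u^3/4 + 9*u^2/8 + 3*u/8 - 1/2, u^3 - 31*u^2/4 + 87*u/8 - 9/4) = 1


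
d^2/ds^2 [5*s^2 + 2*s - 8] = 10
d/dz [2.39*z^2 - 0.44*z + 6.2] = 4.78*z - 0.44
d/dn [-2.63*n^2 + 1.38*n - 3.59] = 1.38 - 5.26*n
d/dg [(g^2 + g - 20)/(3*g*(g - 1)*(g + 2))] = (-g^4 - 2*g^3 + 57*g^2 + 40*g - 40)/(3*g^2*(g^4 + 2*g^3 - 3*g^2 - 4*g + 4))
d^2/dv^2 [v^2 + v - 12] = 2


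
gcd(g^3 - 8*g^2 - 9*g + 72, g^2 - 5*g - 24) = g^2 - 5*g - 24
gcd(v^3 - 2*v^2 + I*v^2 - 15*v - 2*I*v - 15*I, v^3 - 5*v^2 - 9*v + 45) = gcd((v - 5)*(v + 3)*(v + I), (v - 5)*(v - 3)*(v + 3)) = v^2 - 2*v - 15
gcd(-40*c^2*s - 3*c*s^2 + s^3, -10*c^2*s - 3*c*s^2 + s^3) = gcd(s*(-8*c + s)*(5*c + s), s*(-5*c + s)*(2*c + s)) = s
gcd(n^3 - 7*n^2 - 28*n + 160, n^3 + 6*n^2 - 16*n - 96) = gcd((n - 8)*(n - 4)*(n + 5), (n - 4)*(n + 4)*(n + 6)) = n - 4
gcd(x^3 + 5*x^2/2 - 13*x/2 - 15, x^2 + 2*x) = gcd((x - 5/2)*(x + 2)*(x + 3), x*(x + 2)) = x + 2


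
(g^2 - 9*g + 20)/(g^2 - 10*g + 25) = (g - 4)/(g - 5)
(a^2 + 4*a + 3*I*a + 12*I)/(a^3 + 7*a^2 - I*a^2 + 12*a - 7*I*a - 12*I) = (a + 3*I)/(a^2 + a*(3 - I) - 3*I)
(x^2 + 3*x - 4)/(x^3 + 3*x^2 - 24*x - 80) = (x - 1)/(x^2 - x - 20)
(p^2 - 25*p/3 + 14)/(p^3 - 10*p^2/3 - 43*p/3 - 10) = (3*p - 7)/(3*p^2 + 8*p + 5)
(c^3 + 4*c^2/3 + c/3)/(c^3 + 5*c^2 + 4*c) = (c + 1/3)/(c + 4)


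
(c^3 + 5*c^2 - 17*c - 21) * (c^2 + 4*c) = c^5 + 9*c^4 + 3*c^3 - 89*c^2 - 84*c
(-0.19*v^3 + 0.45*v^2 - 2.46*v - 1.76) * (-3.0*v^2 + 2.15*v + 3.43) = 0.57*v^5 - 1.7585*v^4 + 7.6958*v^3 + 1.5345*v^2 - 12.2218*v - 6.0368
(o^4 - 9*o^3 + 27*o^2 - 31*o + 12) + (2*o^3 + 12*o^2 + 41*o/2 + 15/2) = o^4 - 7*o^3 + 39*o^2 - 21*o/2 + 39/2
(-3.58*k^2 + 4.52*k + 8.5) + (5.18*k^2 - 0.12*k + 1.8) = 1.6*k^2 + 4.4*k + 10.3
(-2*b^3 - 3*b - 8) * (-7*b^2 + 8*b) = 14*b^5 - 16*b^4 + 21*b^3 + 32*b^2 - 64*b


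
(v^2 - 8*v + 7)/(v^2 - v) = (v - 7)/v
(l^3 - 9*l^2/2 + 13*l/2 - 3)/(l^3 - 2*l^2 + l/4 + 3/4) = 2*(l - 2)/(2*l + 1)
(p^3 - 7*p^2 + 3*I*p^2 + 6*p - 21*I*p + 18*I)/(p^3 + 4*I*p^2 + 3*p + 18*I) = (p^2 - 7*p + 6)/(p^2 + I*p + 6)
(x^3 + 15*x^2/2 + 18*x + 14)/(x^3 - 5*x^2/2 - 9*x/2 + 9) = (2*x^2 + 11*x + 14)/(2*x^2 - 9*x + 9)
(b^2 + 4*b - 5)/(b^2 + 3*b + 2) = (b^2 + 4*b - 5)/(b^2 + 3*b + 2)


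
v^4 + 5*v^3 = v^3*(v + 5)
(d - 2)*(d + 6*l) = d^2 + 6*d*l - 2*d - 12*l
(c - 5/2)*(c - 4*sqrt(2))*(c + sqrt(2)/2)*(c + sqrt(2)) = c^4 - 5*sqrt(2)*c^3/2 - 5*c^3/2 - 11*c^2 + 25*sqrt(2)*c^2/4 - 4*sqrt(2)*c + 55*c/2 + 10*sqrt(2)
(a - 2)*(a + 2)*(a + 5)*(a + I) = a^4 + 5*a^3 + I*a^3 - 4*a^2 + 5*I*a^2 - 20*a - 4*I*a - 20*I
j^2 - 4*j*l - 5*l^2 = (j - 5*l)*(j + l)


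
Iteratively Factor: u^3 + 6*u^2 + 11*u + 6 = (u + 3)*(u^2 + 3*u + 2) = (u + 2)*(u + 3)*(u + 1)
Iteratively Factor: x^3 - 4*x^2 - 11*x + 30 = (x - 5)*(x^2 + x - 6) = (x - 5)*(x + 3)*(x - 2)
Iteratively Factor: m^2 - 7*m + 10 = (m - 5)*(m - 2)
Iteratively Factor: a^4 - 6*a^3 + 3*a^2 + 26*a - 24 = (a - 3)*(a^3 - 3*a^2 - 6*a + 8) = (a - 4)*(a - 3)*(a^2 + a - 2) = (a - 4)*(a - 3)*(a - 1)*(a + 2)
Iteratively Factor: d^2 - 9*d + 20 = (d - 5)*(d - 4)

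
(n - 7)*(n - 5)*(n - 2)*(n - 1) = n^4 - 15*n^3 + 73*n^2 - 129*n + 70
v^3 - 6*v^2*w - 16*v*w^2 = v*(v - 8*w)*(v + 2*w)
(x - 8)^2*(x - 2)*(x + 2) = x^4 - 16*x^3 + 60*x^2 + 64*x - 256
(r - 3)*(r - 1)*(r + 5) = r^3 + r^2 - 17*r + 15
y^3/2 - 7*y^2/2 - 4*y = y*(y/2 + 1/2)*(y - 8)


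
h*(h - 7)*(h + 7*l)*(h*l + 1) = h^4*l + 7*h^3*l^2 - 7*h^3*l + h^3 - 49*h^2*l^2 + 7*h^2*l - 7*h^2 - 49*h*l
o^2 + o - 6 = (o - 2)*(o + 3)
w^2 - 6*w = w*(w - 6)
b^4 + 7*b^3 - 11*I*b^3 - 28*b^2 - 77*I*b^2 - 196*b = b*(b + 7)*(b - 7*I)*(b - 4*I)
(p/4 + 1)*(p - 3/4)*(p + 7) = p^3/4 + 41*p^2/16 + 79*p/16 - 21/4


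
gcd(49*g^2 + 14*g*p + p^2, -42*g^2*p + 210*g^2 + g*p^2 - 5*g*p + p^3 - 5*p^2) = 7*g + p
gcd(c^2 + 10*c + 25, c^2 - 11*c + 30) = 1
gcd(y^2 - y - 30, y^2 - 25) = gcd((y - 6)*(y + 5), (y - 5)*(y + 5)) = y + 5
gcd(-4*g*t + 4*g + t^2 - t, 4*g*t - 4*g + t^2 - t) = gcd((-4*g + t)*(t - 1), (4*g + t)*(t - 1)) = t - 1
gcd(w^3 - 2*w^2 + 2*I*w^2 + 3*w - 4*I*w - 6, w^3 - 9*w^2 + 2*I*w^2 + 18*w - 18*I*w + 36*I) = 1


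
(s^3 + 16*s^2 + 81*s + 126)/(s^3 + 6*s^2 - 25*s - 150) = (s^2 + 10*s + 21)/(s^2 - 25)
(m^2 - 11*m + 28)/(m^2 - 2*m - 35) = (m - 4)/(m + 5)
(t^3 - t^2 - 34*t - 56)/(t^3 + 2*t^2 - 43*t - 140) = (t + 2)/(t + 5)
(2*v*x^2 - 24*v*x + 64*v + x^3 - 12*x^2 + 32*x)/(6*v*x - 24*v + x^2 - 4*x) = (2*v*x - 16*v + x^2 - 8*x)/(6*v + x)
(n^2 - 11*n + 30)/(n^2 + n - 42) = (n - 5)/(n + 7)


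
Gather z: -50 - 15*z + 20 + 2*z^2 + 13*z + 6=2*z^2 - 2*z - 24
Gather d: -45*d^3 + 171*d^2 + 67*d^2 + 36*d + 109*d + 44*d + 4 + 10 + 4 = -45*d^3 + 238*d^2 + 189*d + 18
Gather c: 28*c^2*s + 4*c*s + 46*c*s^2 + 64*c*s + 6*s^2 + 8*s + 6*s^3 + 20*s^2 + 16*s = 28*c^2*s + c*(46*s^2 + 68*s) + 6*s^3 + 26*s^2 + 24*s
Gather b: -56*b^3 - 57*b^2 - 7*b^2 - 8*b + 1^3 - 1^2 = -56*b^3 - 64*b^2 - 8*b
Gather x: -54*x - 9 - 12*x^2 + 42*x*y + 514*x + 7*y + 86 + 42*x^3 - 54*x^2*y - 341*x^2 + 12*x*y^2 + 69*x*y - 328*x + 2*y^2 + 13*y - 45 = 42*x^3 + x^2*(-54*y - 353) + x*(12*y^2 + 111*y + 132) + 2*y^2 + 20*y + 32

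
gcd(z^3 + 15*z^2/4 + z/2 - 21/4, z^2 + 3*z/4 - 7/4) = z^2 + 3*z/4 - 7/4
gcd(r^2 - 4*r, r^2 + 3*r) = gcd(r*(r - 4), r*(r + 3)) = r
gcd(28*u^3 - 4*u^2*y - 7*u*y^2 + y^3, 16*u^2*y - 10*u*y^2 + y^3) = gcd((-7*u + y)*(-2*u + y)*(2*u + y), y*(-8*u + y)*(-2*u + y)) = -2*u + y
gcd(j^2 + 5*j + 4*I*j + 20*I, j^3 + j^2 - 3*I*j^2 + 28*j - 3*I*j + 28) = j + 4*I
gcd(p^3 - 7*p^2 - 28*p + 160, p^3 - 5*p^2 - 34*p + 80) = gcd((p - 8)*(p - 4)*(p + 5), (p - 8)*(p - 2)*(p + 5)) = p^2 - 3*p - 40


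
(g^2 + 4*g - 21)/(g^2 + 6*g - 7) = (g - 3)/(g - 1)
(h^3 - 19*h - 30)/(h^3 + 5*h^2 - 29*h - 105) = (h + 2)/(h + 7)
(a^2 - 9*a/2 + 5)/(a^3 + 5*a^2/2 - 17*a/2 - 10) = (a - 2)/(a^2 + 5*a + 4)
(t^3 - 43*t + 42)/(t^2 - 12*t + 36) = (t^2 + 6*t - 7)/(t - 6)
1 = 1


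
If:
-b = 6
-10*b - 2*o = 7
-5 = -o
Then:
No Solution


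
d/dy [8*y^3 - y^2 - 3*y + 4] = 24*y^2 - 2*y - 3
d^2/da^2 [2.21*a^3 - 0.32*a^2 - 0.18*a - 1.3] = 13.26*a - 0.64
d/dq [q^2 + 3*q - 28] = 2*q + 3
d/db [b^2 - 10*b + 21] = 2*b - 10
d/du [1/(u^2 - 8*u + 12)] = 2*(4 - u)/(u^2 - 8*u + 12)^2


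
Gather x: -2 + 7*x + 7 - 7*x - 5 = 0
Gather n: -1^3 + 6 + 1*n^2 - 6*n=n^2 - 6*n + 5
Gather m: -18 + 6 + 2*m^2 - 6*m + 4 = 2*m^2 - 6*m - 8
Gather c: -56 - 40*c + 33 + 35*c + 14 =-5*c - 9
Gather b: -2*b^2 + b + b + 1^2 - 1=-2*b^2 + 2*b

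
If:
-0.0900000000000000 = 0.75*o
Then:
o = -0.12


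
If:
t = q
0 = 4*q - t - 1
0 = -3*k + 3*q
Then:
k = 1/3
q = 1/3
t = 1/3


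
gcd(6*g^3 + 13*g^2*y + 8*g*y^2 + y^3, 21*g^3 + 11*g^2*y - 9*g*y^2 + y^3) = g + y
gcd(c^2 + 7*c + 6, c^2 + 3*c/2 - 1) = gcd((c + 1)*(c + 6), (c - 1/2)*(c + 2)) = 1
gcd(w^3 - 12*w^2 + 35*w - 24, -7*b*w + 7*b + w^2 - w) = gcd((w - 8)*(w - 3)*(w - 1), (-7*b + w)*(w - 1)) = w - 1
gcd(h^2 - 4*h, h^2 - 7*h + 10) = 1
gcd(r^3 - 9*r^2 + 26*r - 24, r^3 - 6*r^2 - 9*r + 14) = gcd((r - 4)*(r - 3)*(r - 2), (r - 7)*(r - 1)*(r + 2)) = 1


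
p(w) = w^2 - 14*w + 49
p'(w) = 2*w - 14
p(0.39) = 43.69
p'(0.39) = -13.22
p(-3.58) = 111.94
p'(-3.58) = -21.16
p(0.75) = 39.06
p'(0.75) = -12.50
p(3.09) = 15.29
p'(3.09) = -7.82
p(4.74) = 5.11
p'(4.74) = -4.52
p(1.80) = 27.04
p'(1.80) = -10.40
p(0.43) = 43.16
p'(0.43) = -13.14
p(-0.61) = 57.91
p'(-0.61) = -15.22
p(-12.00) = 361.00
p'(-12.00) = -38.00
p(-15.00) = 484.00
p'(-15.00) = -44.00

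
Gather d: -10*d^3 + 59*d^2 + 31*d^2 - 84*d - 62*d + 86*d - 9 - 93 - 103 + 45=-10*d^3 + 90*d^2 - 60*d - 160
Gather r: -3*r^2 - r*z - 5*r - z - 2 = -3*r^2 + r*(-z - 5) - z - 2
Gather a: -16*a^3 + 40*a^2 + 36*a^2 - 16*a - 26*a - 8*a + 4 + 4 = -16*a^3 + 76*a^2 - 50*a + 8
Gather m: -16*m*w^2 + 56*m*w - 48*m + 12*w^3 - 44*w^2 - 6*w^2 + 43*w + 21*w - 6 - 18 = m*(-16*w^2 + 56*w - 48) + 12*w^3 - 50*w^2 + 64*w - 24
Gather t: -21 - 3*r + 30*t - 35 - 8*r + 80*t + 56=-11*r + 110*t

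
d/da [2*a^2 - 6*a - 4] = 4*a - 6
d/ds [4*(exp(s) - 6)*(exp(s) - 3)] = (8*exp(s) - 36)*exp(s)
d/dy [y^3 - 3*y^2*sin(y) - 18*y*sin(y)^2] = -3*y^2*cos(y) + 3*y^2 - 6*y*sin(y) - 18*y*sin(2*y) - 18*sin(y)^2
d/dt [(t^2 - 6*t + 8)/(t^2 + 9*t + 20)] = 3*(5*t^2 + 8*t - 64)/(t^4 + 18*t^3 + 121*t^2 + 360*t + 400)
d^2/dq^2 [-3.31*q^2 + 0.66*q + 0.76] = -6.62000000000000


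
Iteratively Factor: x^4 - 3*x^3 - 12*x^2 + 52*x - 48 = (x - 3)*(x^3 - 12*x + 16) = (x - 3)*(x - 2)*(x^2 + 2*x - 8) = (x - 3)*(x - 2)*(x + 4)*(x - 2)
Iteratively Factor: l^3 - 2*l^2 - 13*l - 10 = (l + 1)*(l^2 - 3*l - 10) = (l - 5)*(l + 1)*(l + 2)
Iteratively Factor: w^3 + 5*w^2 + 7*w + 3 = (w + 3)*(w^2 + 2*w + 1) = (w + 1)*(w + 3)*(w + 1)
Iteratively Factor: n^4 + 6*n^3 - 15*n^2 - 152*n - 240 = (n - 5)*(n^3 + 11*n^2 + 40*n + 48) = (n - 5)*(n + 4)*(n^2 + 7*n + 12) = (n - 5)*(n + 4)^2*(n + 3)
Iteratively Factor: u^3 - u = (u + 1)*(u^2 - u) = u*(u + 1)*(u - 1)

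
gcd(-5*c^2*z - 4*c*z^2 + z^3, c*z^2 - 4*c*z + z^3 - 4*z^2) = c*z + z^2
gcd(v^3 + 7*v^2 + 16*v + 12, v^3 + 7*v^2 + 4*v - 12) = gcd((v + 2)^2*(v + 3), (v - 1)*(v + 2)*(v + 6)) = v + 2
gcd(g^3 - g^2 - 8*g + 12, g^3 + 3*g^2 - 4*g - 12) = g^2 + g - 6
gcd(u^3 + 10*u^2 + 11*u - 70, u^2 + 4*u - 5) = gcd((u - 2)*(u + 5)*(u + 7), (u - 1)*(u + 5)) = u + 5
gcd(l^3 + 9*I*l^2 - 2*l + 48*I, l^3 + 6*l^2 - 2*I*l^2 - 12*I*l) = l - 2*I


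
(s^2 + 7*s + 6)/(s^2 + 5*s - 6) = (s + 1)/(s - 1)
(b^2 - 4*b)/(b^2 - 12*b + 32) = b/(b - 8)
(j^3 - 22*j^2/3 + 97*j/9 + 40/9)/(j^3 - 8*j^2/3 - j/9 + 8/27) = 3*(j - 5)/(3*j - 1)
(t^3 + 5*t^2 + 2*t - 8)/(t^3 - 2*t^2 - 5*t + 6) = (t + 4)/(t - 3)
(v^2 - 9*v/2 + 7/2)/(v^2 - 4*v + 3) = (v - 7/2)/(v - 3)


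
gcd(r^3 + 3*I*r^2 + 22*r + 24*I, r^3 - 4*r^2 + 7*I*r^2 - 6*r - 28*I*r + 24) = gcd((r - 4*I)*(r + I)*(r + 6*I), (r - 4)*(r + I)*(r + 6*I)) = r^2 + 7*I*r - 6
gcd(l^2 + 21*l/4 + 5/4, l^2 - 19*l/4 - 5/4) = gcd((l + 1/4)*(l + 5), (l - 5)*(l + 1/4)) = l + 1/4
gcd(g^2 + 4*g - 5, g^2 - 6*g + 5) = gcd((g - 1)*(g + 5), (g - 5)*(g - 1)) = g - 1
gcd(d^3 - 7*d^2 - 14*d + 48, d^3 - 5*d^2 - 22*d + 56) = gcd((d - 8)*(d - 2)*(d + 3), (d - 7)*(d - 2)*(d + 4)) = d - 2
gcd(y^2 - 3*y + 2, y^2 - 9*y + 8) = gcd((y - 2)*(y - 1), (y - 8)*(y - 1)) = y - 1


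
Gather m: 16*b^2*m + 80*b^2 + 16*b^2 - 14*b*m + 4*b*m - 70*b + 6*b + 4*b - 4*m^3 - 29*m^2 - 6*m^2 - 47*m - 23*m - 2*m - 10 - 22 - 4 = 96*b^2 - 60*b - 4*m^3 - 35*m^2 + m*(16*b^2 - 10*b - 72) - 36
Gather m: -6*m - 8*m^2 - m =-8*m^2 - 7*m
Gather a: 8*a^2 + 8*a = 8*a^2 + 8*a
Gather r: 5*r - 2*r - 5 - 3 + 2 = 3*r - 6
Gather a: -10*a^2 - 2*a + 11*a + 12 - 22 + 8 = -10*a^2 + 9*a - 2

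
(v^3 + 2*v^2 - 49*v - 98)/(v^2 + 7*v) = v - 5 - 14/v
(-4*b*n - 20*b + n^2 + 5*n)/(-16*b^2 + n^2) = (n + 5)/(4*b + n)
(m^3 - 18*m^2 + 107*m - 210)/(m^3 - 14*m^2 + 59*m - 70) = (m - 6)/(m - 2)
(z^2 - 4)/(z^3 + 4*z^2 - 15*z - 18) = (z^2 - 4)/(z^3 + 4*z^2 - 15*z - 18)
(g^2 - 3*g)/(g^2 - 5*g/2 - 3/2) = 2*g/(2*g + 1)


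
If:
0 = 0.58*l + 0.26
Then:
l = -0.45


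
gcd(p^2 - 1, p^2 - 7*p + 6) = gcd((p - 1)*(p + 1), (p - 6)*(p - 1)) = p - 1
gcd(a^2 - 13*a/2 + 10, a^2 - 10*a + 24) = a - 4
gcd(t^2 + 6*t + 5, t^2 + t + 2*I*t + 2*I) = t + 1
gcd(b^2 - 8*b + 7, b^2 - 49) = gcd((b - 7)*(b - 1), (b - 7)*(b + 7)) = b - 7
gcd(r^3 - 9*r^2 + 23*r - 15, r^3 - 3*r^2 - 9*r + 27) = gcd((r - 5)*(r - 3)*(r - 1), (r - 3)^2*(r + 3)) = r - 3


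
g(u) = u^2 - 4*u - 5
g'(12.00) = 20.00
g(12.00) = 91.00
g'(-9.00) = -22.00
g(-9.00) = 112.00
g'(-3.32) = -10.64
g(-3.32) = 19.30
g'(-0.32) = -4.64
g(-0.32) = -3.62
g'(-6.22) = -16.44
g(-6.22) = 58.57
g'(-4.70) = -13.40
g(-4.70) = 35.89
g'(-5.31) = -14.62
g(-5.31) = 44.44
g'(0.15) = -3.70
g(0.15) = -5.58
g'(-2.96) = -9.92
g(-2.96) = 15.60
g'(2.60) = 1.20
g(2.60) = -8.64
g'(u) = 2*u - 4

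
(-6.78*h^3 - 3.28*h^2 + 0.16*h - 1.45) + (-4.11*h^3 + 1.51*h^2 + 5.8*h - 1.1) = -10.89*h^3 - 1.77*h^2 + 5.96*h - 2.55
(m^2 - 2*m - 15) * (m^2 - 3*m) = m^4 - 5*m^3 - 9*m^2 + 45*m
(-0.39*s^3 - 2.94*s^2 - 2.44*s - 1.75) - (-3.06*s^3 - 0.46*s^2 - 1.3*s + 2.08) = 2.67*s^3 - 2.48*s^2 - 1.14*s - 3.83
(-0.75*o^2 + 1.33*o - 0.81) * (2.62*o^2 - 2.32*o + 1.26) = -1.965*o^4 + 5.2246*o^3 - 6.1528*o^2 + 3.555*o - 1.0206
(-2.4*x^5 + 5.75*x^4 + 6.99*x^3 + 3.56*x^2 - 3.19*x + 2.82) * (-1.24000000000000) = 2.976*x^5 - 7.13*x^4 - 8.6676*x^3 - 4.4144*x^2 + 3.9556*x - 3.4968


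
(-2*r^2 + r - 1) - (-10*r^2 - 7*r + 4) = 8*r^2 + 8*r - 5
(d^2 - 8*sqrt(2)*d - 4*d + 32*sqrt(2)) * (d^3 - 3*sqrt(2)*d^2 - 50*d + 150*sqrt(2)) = d^5 - 11*sqrt(2)*d^4 - 4*d^4 - 2*d^3 + 44*sqrt(2)*d^3 + 8*d^2 + 550*sqrt(2)*d^2 - 2200*sqrt(2)*d - 2400*d + 9600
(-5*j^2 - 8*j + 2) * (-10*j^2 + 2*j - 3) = 50*j^4 + 70*j^3 - 21*j^2 + 28*j - 6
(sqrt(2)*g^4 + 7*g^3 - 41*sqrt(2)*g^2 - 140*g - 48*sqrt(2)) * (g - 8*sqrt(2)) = sqrt(2)*g^5 - 9*g^4 - 97*sqrt(2)*g^3 + 516*g^2 + 1072*sqrt(2)*g + 768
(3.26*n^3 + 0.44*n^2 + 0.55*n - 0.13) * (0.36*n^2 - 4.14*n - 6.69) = 1.1736*n^5 - 13.338*n^4 - 23.433*n^3 - 5.2674*n^2 - 3.1413*n + 0.8697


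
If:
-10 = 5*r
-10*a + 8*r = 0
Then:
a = -8/5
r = -2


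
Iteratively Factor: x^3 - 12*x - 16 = (x + 2)*(x^2 - 2*x - 8) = (x - 4)*(x + 2)*(x + 2)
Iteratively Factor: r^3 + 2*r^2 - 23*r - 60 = (r + 3)*(r^2 - r - 20) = (r - 5)*(r + 3)*(r + 4)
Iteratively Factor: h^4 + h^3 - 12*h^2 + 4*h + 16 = (h + 1)*(h^3 - 12*h + 16) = (h - 2)*(h + 1)*(h^2 + 2*h - 8) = (h - 2)^2*(h + 1)*(h + 4)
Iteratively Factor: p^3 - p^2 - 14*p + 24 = (p + 4)*(p^2 - 5*p + 6) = (p - 3)*(p + 4)*(p - 2)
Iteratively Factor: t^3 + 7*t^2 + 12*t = (t)*(t^2 + 7*t + 12) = t*(t + 4)*(t + 3)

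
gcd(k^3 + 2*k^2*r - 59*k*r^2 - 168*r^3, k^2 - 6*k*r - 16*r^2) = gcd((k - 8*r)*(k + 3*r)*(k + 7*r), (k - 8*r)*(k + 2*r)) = -k + 8*r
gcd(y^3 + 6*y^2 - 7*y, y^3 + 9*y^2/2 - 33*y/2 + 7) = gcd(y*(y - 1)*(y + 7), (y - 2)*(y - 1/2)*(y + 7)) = y + 7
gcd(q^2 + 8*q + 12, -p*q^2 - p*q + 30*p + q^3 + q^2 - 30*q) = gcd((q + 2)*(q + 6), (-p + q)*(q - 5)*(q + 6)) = q + 6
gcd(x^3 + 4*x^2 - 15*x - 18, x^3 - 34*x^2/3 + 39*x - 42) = x - 3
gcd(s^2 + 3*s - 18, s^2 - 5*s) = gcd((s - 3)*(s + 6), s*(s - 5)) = 1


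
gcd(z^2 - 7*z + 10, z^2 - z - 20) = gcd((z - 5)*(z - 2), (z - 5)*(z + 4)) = z - 5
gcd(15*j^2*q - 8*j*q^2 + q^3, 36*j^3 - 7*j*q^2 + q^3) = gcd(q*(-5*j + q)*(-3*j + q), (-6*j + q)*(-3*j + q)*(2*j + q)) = -3*j + q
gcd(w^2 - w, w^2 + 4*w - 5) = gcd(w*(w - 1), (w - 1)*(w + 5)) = w - 1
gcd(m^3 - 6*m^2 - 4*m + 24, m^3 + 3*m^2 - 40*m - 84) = m^2 - 4*m - 12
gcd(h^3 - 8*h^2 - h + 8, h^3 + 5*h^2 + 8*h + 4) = h + 1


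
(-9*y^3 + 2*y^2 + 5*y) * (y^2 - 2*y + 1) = -9*y^5 + 20*y^4 - 8*y^3 - 8*y^2 + 5*y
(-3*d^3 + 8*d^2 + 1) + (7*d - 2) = -3*d^3 + 8*d^2 + 7*d - 1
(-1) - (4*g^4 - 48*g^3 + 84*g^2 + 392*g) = -4*g^4 + 48*g^3 - 84*g^2 - 392*g - 1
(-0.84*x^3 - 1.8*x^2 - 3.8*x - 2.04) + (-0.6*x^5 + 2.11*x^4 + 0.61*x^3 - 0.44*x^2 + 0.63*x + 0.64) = -0.6*x^5 + 2.11*x^4 - 0.23*x^3 - 2.24*x^2 - 3.17*x - 1.4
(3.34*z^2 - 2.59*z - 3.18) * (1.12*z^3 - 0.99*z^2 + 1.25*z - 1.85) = 3.7408*z^5 - 6.2074*z^4 + 3.1775*z^3 - 6.2683*z^2 + 0.8165*z + 5.883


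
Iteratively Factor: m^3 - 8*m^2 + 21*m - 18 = (m - 3)*(m^2 - 5*m + 6) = (m - 3)*(m - 2)*(m - 3)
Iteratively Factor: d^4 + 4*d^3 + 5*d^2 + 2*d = (d)*(d^3 + 4*d^2 + 5*d + 2) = d*(d + 1)*(d^2 + 3*d + 2) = d*(d + 1)^2*(d + 2)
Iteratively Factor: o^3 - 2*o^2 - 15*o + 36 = (o - 3)*(o^2 + o - 12) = (o - 3)*(o + 4)*(o - 3)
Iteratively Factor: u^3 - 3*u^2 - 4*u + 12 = (u + 2)*(u^2 - 5*u + 6) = (u - 3)*(u + 2)*(u - 2)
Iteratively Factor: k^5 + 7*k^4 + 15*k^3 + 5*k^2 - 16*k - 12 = (k - 1)*(k^4 + 8*k^3 + 23*k^2 + 28*k + 12) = (k - 1)*(k + 2)*(k^3 + 6*k^2 + 11*k + 6) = (k - 1)*(k + 2)*(k + 3)*(k^2 + 3*k + 2) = (k - 1)*(k + 2)^2*(k + 3)*(k + 1)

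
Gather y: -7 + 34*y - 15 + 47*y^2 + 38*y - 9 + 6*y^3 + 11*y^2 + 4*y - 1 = 6*y^3 + 58*y^2 + 76*y - 32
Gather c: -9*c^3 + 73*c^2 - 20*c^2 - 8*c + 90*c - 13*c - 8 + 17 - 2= -9*c^3 + 53*c^2 + 69*c + 7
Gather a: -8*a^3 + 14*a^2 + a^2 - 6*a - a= -8*a^3 + 15*a^2 - 7*a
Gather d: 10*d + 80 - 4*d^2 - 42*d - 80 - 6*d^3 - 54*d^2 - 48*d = -6*d^3 - 58*d^2 - 80*d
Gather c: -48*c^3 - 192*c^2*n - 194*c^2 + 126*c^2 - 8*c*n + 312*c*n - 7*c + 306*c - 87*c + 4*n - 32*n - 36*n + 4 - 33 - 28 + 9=-48*c^3 + c^2*(-192*n - 68) + c*(304*n + 212) - 64*n - 48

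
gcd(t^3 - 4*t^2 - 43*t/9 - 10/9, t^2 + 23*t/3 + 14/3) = t + 2/3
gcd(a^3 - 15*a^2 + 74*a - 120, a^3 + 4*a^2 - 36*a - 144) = a - 6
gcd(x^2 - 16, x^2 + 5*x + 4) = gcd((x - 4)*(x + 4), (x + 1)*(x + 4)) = x + 4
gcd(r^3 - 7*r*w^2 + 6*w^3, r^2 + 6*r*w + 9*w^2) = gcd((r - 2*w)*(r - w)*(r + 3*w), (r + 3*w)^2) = r + 3*w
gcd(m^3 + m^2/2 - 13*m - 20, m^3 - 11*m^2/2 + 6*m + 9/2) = 1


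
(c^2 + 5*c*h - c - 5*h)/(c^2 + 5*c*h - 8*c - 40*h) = (c - 1)/(c - 8)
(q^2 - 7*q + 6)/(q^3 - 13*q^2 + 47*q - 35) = (q - 6)/(q^2 - 12*q + 35)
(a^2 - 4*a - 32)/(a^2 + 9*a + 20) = (a - 8)/(a + 5)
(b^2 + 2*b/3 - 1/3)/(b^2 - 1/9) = 3*(b + 1)/(3*b + 1)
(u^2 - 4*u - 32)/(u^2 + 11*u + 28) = (u - 8)/(u + 7)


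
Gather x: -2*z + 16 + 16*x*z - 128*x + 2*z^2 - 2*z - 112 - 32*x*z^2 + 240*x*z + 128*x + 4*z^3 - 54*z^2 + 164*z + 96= x*(-32*z^2 + 256*z) + 4*z^3 - 52*z^2 + 160*z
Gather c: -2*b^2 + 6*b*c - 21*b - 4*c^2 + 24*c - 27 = -2*b^2 - 21*b - 4*c^2 + c*(6*b + 24) - 27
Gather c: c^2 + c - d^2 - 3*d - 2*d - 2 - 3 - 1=c^2 + c - d^2 - 5*d - 6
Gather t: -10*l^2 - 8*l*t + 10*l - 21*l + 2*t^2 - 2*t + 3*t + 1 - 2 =-10*l^2 - 11*l + 2*t^2 + t*(1 - 8*l) - 1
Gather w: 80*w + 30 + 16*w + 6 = 96*w + 36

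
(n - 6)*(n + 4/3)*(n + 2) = n^3 - 8*n^2/3 - 52*n/3 - 16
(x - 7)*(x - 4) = x^2 - 11*x + 28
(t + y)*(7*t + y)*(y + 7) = 7*t^2*y + 49*t^2 + 8*t*y^2 + 56*t*y + y^3 + 7*y^2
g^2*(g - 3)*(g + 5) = g^4 + 2*g^3 - 15*g^2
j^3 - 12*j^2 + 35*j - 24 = (j - 8)*(j - 3)*(j - 1)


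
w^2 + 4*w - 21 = (w - 3)*(w + 7)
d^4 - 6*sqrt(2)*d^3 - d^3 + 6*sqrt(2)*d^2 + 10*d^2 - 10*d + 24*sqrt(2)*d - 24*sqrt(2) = (d - 1)*(d - 4*sqrt(2))*(d - 3*sqrt(2))*(d + sqrt(2))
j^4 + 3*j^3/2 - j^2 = j^2*(j - 1/2)*(j + 2)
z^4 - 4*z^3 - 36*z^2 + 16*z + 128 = (z - 8)*(z - 2)*(z + 2)*(z + 4)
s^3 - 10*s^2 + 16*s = s*(s - 8)*(s - 2)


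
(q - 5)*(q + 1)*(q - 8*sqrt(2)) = q^3 - 8*sqrt(2)*q^2 - 4*q^2 - 5*q + 32*sqrt(2)*q + 40*sqrt(2)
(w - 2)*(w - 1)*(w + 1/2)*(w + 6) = w^4 + 7*w^3/2 - 29*w^2/2 + 4*w + 6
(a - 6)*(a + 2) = a^2 - 4*a - 12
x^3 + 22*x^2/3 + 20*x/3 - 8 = (x - 2/3)*(x + 2)*(x + 6)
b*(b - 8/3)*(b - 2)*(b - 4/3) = b^4 - 6*b^3 + 104*b^2/9 - 64*b/9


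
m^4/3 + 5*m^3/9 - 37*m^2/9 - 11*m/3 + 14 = (m/3 + 1)*(m - 7/3)*(m - 2)*(m + 3)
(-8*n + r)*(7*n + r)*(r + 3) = -56*n^2*r - 168*n^2 - n*r^2 - 3*n*r + r^3 + 3*r^2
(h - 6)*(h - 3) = h^2 - 9*h + 18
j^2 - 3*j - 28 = (j - 7)*(j + 4)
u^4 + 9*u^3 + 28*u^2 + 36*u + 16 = (u + 1)*(u + 2)^2*(u + 4)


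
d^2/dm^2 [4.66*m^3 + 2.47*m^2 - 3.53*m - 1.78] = 27.96*m + 4.94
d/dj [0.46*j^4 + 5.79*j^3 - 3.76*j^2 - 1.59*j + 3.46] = 1.84*j^3 + 17.37*j^2 - 7.52*j - 1.59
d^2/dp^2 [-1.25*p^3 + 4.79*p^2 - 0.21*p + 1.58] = 9.58 - 7.5*p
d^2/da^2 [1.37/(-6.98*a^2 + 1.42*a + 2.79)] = (-133.493896*a^2 + 27.157784*a + 1.37*(13.96*a - 1.42)*(27.92*a - 2.84) + 53.359308)/(-6.98*a^2 + 1.42*a + 2.79)^3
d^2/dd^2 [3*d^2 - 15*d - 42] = 6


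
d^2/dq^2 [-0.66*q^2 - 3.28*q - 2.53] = -1.32000000000000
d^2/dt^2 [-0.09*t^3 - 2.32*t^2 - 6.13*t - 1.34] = -0.54*t - 4.64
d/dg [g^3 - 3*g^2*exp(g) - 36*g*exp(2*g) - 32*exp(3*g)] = -3*g^2*exp(g) + 3*g^2 - 72*g*exp(2*g) - 6*g*exp(g) - 96*exp(3*g) - 36*exp(2*g)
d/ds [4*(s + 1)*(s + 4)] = 8*s + 20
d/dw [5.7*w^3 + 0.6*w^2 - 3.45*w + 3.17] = 17.1*w^2 + 1.2*w - 3.45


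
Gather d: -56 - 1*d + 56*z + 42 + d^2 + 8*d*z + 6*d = d^2 + d*(8*z + 5) + 56*z - 14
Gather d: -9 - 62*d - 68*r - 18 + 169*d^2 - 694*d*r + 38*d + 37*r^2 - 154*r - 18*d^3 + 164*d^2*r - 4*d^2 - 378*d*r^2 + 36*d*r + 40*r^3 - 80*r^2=-18*d^3 + d^2*(164*r + 165) + d*(-378*r^2 - 658*r - 24) + 40*r^3 - 43*r^2 - 222*r - 27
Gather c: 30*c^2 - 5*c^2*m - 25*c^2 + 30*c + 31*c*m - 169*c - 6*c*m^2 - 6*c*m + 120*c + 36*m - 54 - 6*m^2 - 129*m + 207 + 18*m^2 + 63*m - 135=c^2*(5 - 5*m) + c*(-6*m^2 + 25*m - 19) + 12*m^2 - 30*m + 18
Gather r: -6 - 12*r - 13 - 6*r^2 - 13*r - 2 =-6*r^2 - 25*r - 21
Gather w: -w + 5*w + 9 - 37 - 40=4*w - 68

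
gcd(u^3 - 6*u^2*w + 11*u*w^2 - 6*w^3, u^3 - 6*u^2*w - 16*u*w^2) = 1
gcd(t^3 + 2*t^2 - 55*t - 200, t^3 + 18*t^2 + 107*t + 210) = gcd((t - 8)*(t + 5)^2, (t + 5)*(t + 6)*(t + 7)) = t + 5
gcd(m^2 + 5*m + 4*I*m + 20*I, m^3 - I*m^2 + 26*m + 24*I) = m + 4*I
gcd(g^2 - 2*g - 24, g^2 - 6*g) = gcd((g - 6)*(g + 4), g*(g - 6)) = g - 6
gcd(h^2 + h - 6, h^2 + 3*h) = h + 3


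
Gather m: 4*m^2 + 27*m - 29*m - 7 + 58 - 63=4*m^2 - 2*m - 12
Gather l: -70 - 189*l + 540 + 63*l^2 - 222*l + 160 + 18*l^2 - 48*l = 81*l^2 - 459*l + 630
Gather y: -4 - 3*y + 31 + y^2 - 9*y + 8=y^2 - 12*y + 35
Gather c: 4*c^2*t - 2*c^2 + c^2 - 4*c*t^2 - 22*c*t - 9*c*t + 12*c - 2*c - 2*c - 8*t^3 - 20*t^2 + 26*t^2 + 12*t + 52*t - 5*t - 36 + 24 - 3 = c^2*(4*t - 1) + c*(-4*t^2 - 31*t + 8) - 8*t^3 + 6*t^2 + 59*t - 15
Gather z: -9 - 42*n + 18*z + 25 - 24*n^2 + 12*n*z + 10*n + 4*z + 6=-24*n^2 - 32*n + z*(12*n + 22) + 22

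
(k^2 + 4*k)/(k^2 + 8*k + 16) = k/(k + 4)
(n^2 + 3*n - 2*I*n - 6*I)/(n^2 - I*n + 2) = (n + 3)/(n + I)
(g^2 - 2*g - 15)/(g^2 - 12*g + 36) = (g^2 - 2*g - 15)/(g^2 - 12*g + 36)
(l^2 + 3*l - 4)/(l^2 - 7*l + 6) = (l + 4)/(l - 6)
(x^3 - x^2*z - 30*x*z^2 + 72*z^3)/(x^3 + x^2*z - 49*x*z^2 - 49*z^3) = (x^3 - x^2*z - 30*x*z^2 + 72*z^3)/(x^3 + x^2*z - 49*x*z^2 - 49*z^3)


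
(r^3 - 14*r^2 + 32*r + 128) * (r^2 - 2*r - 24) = r^5 - 16*r^4 + 36*r^3 + 400*r^2 - 1024*r - 3072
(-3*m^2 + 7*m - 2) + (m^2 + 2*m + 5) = -2*m^2 + 9*m + 3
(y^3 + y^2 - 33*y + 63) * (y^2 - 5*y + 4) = y^5 - 4*y^4 - 34*y^3 + 232*y^2 - 447*y + 252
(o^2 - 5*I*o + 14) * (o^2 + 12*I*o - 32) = o^4 + 7*I*o^3 + 42*o^2 + 328*I*o - 448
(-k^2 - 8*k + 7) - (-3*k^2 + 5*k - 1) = 2*k^2 - 13*k + 8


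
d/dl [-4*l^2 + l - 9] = 1 - 8*l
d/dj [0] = 0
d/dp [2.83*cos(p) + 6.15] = -2.83*sin(p)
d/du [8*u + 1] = 8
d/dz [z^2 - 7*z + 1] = 2*z - 7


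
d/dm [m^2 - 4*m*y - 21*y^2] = 2*m - 4*y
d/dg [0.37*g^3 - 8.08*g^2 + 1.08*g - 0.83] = 1.11*g^2 - 16.16*g + 1.08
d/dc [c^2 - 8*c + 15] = 2*c - 8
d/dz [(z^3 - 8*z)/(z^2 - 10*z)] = (z^2 - 20*z + 8)/(z^2 - 20*z + 100)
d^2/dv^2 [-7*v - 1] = 0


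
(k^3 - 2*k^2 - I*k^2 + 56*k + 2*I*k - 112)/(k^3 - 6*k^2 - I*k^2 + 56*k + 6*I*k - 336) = (k - 2)/(k - 6)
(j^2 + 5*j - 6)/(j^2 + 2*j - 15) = (j^2 + 5*j - 6)/(j^2 + 2*j - 15)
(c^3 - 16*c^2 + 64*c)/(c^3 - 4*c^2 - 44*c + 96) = c*(c - 8)/(c^2 + 4*c - 12)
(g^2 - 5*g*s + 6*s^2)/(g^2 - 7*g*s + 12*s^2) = (-g + 2*s)/(-g + 4*s)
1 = 1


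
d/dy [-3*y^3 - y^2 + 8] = y*(-9*y - 2)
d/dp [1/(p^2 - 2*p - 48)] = 2*(1 - p)/(-p^2 + 2*p + 48)^2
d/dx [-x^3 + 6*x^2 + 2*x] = -3*x^2 + 12*x + 2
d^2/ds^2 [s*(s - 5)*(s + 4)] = 6*s - 2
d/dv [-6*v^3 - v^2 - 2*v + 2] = -18*v^2 - 2*v - 2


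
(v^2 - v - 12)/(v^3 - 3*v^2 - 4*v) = (v + 3)/(v*(v + 1))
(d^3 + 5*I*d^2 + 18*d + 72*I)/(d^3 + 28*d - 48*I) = (d + 3*I)/(d - 2*I)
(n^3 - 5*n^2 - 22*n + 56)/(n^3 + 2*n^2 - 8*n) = (n - 7)/n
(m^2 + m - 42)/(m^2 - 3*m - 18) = (m + 7)/(m + 3)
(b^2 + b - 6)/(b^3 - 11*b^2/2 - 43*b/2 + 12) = 2*(b - 2)/(2*b^2 - 17*b + 8)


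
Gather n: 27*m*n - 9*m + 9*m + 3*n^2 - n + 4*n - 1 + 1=3*n^2 + n*(27*m + 3)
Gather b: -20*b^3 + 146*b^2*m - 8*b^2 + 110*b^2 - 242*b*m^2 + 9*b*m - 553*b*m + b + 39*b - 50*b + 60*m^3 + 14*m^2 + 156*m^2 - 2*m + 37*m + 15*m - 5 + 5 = -20*b^3 + b^2*(146*m + 102) + b*(-242*m^2 - 544*m - 10) + 60*m^3 + 170*m^2 + 50*m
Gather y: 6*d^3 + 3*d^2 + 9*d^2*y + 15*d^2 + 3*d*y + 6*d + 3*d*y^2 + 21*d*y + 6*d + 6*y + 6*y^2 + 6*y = 6*d^3 + 18*d^2 + 12*d + y^2*(3*d + 6) + y*(9*d^2 + 24*d + 12)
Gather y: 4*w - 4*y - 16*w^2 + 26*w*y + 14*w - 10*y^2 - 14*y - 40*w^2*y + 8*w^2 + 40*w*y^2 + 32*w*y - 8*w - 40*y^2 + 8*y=-8*w^2 + 10*w + y^2*(40*w - 50) + y*(-40*w^2 + 58*w - 10)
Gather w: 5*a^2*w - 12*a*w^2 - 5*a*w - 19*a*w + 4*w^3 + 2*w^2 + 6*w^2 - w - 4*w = 4*w^3 + w^2*(8 - 12*a) + w*(5*a^2 - 24*a - 5)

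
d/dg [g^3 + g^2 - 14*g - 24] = 3*g^2 + 2*g - 14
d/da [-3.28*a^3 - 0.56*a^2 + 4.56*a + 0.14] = -9.84*a^2 - 1.12*a + 4.56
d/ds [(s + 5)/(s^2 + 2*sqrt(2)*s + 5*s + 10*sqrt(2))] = -1/(s^2 + 4*sqrt(2)*s + 8)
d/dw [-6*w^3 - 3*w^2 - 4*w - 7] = -18*w^2 - 6*w - 4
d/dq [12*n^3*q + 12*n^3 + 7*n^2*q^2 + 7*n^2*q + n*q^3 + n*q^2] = n*(12*n^2 + 14*n*q + 7*n + 3*q^2 + 2*q)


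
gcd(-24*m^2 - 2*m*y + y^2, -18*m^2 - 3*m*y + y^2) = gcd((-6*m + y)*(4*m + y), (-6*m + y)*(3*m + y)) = -6*m + y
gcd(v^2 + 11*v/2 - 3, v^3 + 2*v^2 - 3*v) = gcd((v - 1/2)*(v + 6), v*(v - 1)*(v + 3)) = 1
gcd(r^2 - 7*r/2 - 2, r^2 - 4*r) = r - 4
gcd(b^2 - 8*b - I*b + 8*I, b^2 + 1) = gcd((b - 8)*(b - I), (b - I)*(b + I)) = b - I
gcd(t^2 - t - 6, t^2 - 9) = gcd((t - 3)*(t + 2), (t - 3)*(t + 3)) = t - 3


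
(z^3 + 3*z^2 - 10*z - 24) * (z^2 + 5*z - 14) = z^5 + 8*z^4 - 9*z^3 - 116*z^2 + 20*z + 336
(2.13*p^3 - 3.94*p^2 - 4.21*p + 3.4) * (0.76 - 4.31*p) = -9.1803*p^4 + 18.6002*p^3 + 15.1507*p^2 - 17.8536*p + 2.584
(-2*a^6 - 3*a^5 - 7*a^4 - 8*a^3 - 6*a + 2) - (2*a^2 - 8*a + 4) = -2*a^6 - 3*a^5 - 7*a^4 - 8*a^3 - 2*a^2 + 2*a - 2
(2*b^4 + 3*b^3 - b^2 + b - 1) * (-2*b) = -4*b^5 - 6*b^4 + 2*b^3 - 2*b^2 + 2*b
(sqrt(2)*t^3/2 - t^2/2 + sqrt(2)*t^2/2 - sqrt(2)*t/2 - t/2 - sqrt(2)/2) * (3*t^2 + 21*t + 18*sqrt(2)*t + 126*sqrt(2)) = 3*sqrt(2)*t^5/2 + 33*t^4/2 + 12*sqrt(2)*t^4 + 132*t^3 - 84*sqrt(2)*t^2 + 195*t^2/2 - 144*t - 147*sqrt(2)*t/2 - 126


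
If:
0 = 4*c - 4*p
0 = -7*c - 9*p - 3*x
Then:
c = -3*x/16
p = -3*x/16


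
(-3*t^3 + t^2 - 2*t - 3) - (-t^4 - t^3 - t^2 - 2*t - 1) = t^4 - 2*t^3 + 2*t^2 - 2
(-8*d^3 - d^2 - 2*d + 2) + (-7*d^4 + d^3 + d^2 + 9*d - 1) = -7*d^4 - 7*d^3 + 7*d + 1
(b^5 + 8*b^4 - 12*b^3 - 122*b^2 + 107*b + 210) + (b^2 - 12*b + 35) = b^5 + 8*b^4 - 12*b^3 - 121*b^2 + 95*b + 245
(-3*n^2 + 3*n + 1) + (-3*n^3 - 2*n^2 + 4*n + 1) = -3*n^3 - 5*n^2 + 7*n + 2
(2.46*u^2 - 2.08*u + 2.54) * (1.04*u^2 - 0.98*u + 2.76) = 2.5584*u^4 - 4.574*u^3 + 11.4696*u^2 - 8.23*u + 7.0104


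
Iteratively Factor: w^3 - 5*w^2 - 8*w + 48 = (w - 4)*(w^2 - w - 12) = (w - 4)*(w + 3)*(w - 4)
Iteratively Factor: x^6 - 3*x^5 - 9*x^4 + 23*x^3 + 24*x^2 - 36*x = (x + 2)*(x^5 - 5*x^4 + x^3 + 21*x^2 - 18*x) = (x - 1)*(x + 2)*(x^4 - 4*x^3 - 3*x^2 + 18*x) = x*(x - 1)*(x + 2)*(x^3 - 4*x^2 - 3*x + 18) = x*(x - 1)*(x + 2)^2*(x^2 - 6*x + 9) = x*(x - 3)*(x - 1)*(x + 2)^2*(x - 3)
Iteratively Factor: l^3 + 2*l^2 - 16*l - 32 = (l - 4)*(l^2 + 6*l + 8) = (l - 4)*(l + 4)*(l + 2)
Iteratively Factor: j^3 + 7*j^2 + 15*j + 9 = (j + 3)*(j^2 + 4*j + 3) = (j + 3)^2*(j + 1)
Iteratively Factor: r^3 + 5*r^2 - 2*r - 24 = (r + 3)*(r^2 + 2*r - 8) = (r + 3)*(r + 4)*(r - 2)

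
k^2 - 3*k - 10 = (k - 5)*(k + 2)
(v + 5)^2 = v^2 + 10*v + 25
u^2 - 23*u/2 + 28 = (u - 8)*(u - 7/2)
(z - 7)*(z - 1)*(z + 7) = z^3 - z^2 - 49*z + 49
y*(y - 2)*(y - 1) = y^3 - 3*y^2 + 2*y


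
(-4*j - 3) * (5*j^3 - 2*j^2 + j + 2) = -20*j^4 - 7*j^3 + 2*j^2 - 11*j - 6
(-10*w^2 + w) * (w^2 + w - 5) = -10*w^4 - 9*w^3 + 51*w^2 - 5*w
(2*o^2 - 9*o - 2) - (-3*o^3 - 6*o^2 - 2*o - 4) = 3*o^3 + 8*o^2 - 7*o + 2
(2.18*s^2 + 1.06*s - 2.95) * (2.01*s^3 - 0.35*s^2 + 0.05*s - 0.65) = 4.3818*s^5 + 1.3676*s^4 - 6.1915*s^3 - 0.3315*s^2 - 0.8365*s + 1.9175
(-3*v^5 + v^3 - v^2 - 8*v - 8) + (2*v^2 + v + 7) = -3*v^5 + v^3 + v^2 - 7*v - 1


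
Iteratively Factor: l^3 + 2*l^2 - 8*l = (l)*(l^2 + 2*l - 8) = l*(l - 2)*(l + 4)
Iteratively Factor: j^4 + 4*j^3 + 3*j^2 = (j + 3)*(j^3 + j^2) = j*(j + 3)*(j^2 + j) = j*(j + 1)*(j + 3)*(j)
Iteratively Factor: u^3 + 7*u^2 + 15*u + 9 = (u + 3)*(u^2 + 4*u + 3) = (u + 1)*(u + 3)*(u + 3)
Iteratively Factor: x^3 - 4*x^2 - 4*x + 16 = (x - 4)*(x^2 - 4) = (x - 4)*(x + 2)*(x - 2)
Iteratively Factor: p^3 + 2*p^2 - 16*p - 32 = (p - 4)*(p^2 + 6*p + 8) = (p - 4)*(p + 4)*(p + 2)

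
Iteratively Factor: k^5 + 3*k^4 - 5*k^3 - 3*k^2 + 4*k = (k - 1)*(k^4 + 4*k^3 - k^2 - 4*k) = k*(k - 1)*(k^3 + 4*k^2 - k - 4) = k*(k - 1)^2*(k^2 + 5*k + 4) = k*(k - 1)^2*(k + 4)*(k + 1)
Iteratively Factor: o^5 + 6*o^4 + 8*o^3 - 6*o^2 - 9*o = (o)*(o^4 + 6*o^3 + 8*o^2 - 6*o - 9) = o*(o + 3)*(o^3 + 3*o^2 - o - 3) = o*(o + 3)^2*(o^2 - 1) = o*(o - 1)*(o + 3)^2*(o + 1)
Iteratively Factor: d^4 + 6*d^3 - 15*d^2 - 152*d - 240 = (d - 5)*(d^3 + 11*d^2 + 40*d + 48) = (d - 5)*(d + 4)*(d^2 + 7*d + 12) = (d - 5)*(d + 3)*(d + 4)*(d + 4)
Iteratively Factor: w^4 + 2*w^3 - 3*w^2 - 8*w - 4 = (w - 2)*(w^3 + 4*w^2 + 5*w + 2) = (w - 2)*(w + 1)*(w^2 + 3*w + 2) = (w - 2)*(w + 1)^2*(w + 2)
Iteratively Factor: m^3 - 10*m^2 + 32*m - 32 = (m - 2)*(m^2 - 8*m + 16) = (m - 4)*(m - 2)*(m - 4)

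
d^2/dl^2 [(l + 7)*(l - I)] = 2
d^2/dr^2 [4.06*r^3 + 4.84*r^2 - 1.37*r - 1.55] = 24.36*r + 9.68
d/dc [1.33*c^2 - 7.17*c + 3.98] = 2.66*c - 7.17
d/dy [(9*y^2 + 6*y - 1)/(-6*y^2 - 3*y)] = (3*y^2 - 4*y - 1)/(3*y^2*(4*y^2 + 4*y + 1))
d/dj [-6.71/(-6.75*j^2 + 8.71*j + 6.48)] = (58.4441 - 90.585*j)/(-6.75*j^2 + 8.71*j + 6.48)^2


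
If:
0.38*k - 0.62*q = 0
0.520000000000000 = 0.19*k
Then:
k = 2.74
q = 1.68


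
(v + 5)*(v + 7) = v^2 + 12*v + 35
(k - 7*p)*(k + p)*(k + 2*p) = k^3 - 4*k^2*p - 19*k*p^2 - 14*p^3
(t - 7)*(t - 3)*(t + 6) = t^3 - 4*t^2 - 39*t + 126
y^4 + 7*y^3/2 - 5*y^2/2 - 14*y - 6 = (y - 2)*(y + 1/2)*(y + 2)*(y + 3)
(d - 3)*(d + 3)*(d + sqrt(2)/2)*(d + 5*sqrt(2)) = d^4 + 11*sqrt(2)*d^3/2 - 4*d^2 - 99*sqrt(2)*d/2 - 45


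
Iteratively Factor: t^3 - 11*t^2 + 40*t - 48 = (t - 3)*(t^2 - 8*t + 16) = (t - 4)*(t - 3)*(t - 4)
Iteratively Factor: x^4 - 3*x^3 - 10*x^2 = (x)*(x^3 - 3*x^2 - 10*x) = x*(x + 2)*(x^2 - 5*x) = x*(x - 5)*(x + 2)*(x)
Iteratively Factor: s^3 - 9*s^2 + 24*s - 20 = (s - 2)*(s^2 - 7*s + 10) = (s - 5)*(s - 2)*(s - 2)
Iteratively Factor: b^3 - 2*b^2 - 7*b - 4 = (b + 1)*(b^2 - 3*b - 4) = (b + 1)^2*(b - 4)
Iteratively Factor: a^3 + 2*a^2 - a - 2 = (a + 2)*(a^2 - 1) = (a - 1)*(a + 2)*(a + 1)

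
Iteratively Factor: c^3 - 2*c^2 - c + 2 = (c - 2)*(c^2 - 1) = (c - 2)*(c - 1)*(c + 1)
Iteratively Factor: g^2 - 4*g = (g)*(g - 4)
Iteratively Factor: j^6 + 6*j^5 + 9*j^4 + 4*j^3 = (j)*(j^5 + 6*j^4 + 9*j^3 + 4*j^2) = j^2*(j^4 + 6*j^3 + 9*j^2 + 4*j) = j^2*(j + 1)*(j^3 + 5*j^2 + 4*j) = j^3*(j + 1)*(j^2 + 5*j + 4) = j^3*(j + 1)^2*(j + 4)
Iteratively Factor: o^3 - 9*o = (o)*(o^2 - 9) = o*(o + 3)*(o - 3)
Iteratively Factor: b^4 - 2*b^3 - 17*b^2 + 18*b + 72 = (b + 2)*(b^3 - 4*b^2 - 9*b + 36) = (b + 2)*(b + 3)*(b^2 - 7*b + 12) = (b - 3)*(b + 2)*(b + 3)*(b - 4)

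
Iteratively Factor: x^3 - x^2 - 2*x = (x + 1)*(x^2 - 2*x) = x*(x + 1)*(x - 2)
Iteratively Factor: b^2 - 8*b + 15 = (b - 3)*(b - 5)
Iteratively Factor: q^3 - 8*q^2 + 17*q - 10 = (q - 5)*(q^2 - 3*q + 2) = (q - 5)*(q - 1)*(q - 2)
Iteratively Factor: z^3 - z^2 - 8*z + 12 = (z + 3)*(z^2 - 4*z + 4) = (z - 2)*(z + 3)*(z - 2)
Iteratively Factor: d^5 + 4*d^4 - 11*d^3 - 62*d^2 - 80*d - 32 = (d + 1)*(d^4 + 3*d^3 - 14*d^2 - 48*d - 32) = (d + 1)*(d + 2)*(d^3 + d^2 - 16*d - 16) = (d + 1)^2*(d + 2)*(d^2 - 16) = (d - 4)*(d + 1)^2*(d + 2)*(d + 4)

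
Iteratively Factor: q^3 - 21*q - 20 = (q + 4)*(q^2 - 4*q - 5) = (q - 5)*(q + 4)*(q + 1)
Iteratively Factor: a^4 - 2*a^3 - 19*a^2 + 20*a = (a - 5)*(a^3 + 3*a^2 - 4*a) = (a - 5)*(a + 4)*(a^2 - a) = (a - 5)*(a - 1)*(a + 4)*(a)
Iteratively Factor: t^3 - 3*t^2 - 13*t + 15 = (t + 3)*(t^2 - 6*t + 5) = (t - 1)*(t + 3)*(t - 5)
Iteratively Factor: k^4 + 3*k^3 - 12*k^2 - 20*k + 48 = (k - 2)*(k^3 + 5*k^2 - 2*k - 24) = (k - 2)*(k + 4)*(k^2 + k - 6) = (k - 2)^2*(k + 4)*(k + 3)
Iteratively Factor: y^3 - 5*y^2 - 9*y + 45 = (y - 5)*(y^2 - 9) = (y - 5)*(y - 3)*(y + 3)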